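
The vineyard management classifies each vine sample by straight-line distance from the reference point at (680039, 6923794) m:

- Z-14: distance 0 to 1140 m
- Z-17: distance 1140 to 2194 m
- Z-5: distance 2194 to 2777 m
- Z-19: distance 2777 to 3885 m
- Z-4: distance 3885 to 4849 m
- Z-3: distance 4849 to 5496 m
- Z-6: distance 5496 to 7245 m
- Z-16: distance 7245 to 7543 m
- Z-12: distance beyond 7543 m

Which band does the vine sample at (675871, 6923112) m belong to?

Z-4

Distance = √((675871−680039)² + (6923112−6923794)²) = √(17372224.000 + 465124.000) = 4223.428 m.
3885 ≤ 4223.428 < 4849 → Z-4.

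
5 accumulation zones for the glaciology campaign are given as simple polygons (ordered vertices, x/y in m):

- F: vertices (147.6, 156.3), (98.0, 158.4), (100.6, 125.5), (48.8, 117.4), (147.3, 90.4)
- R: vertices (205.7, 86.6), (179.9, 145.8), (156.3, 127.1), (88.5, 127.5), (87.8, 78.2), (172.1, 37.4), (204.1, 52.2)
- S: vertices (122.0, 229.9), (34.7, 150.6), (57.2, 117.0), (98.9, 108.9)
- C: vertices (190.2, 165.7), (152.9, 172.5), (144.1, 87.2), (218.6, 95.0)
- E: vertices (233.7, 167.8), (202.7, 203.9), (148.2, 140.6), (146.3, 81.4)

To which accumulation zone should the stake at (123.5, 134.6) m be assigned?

F

Cast a ray rightward from (123.5, 134.6). For each polygon, the edges (by vertex number in listed order) whose endpoints lie on opposite sides of y = 134.6, where each meets that height, and whether that is right or left of the point:
F: 2–3 at x≈99.88 (left), 5–1 at x≈147.50 (right) → 1 crossing.
R: 1–2 at x≈184.78 (right), 2–3 at x≈165.77 (right) → 2 crossings.
S: 2–3 at x≈45.41 (left), 4–1 at x≈103.81 (left) → 0 crossings.
C: 2–3 at x≈148.99 (right), 4–1 at x≈202.69 (right) → 2 crossings.
E: 3–4 at x≈148.01 (right), 4–1 at x≈200.12 (right) → 2 crossings.
Only F has an odd count, so the point is inside F.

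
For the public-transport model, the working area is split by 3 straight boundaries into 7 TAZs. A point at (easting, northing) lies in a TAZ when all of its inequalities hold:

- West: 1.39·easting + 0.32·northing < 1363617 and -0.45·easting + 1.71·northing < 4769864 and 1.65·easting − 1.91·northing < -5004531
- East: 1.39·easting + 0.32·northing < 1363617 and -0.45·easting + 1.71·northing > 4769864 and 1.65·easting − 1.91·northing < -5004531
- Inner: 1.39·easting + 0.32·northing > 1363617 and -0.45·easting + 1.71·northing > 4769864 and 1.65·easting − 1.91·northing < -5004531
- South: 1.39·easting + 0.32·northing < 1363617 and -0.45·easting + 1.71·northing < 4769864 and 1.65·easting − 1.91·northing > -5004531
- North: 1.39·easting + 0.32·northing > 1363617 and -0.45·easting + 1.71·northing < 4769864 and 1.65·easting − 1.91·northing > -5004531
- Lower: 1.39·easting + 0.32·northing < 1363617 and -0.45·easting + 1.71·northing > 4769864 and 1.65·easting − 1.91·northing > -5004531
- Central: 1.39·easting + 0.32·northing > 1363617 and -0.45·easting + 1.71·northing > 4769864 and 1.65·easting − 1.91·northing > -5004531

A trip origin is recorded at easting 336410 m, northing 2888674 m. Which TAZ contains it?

1.39·336410 + 0.32·2888674 = 1391985.580, which is > 1363617
-0.45·336410 + 1.71·2888674 = 4788248.040, which is > 4769864
1.65·336410 − 1.91·2888674 = -4962290.840, which is > -5004531
This sign pattern matches Central.

Central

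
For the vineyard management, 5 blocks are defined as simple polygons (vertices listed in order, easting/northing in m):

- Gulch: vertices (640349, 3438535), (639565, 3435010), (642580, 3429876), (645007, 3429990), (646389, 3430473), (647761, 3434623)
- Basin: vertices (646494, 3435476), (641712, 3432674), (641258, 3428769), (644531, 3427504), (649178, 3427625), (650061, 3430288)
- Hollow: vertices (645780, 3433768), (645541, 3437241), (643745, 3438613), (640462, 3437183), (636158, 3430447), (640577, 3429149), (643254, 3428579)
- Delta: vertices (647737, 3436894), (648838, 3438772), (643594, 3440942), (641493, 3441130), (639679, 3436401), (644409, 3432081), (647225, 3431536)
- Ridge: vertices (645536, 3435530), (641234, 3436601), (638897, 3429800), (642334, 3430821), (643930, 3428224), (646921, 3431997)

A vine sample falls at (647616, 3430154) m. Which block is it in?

Basin

Cast a ray rightward from (647616, 3430154). For each polygon, the edges (by vertex number in listed order) whose endpoints lie on opposite sides of northing = 3430154, where each meets that height, and whether that is right or left of the point:
Gulch: 2–3 at easting≈642416.7 (left), 4–5 at easting≈645476.3 (left) → 0 crossings.
Basin: 2–3 at easting≈641419.0 (left), 5–6 at easting≈650016.6 (right) → 1 crossing.
Hollow: 5–6 at easting≈637155.5 (left), 7–1 at easting≈644020.7 (left) → 0 crossings.
Delta: no edge straddles that height → 0 crossings.
Ridge: 2–3 at easting≈639018.6 (left), 3–4 at easting≈640088.7 (left), 4–5 at easting≈642743.9 (left), 5–6 at easting≈645460.0 (left) → 0 crossings.
Only Basin has an odd count, so the point is inside Basin.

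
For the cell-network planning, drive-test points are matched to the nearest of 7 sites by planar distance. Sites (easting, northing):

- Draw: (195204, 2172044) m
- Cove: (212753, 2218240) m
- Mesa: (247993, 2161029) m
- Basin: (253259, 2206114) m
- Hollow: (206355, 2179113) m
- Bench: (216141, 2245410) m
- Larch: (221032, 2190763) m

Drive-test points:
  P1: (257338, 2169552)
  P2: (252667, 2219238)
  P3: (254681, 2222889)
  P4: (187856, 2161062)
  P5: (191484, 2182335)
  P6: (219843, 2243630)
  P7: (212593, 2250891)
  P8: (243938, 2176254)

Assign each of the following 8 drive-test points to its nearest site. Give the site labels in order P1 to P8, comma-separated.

P1 → Mesa (d²=159970554.00)
P2 → Basin (d²=172589840.00)
P3 → Basin (d²=283422709.00)
P4 → Draw (d²=174597428.00)
P5 → Draw (d²=119743081.00)
P6 → Bench (d²=16873204.00)
P7 → Bench (d²=42629665.00)
P8 → Mesa (d²=248243650.00)

Mesa, Basin, Basin, Draw, Draw, Bench, Bench, Mesa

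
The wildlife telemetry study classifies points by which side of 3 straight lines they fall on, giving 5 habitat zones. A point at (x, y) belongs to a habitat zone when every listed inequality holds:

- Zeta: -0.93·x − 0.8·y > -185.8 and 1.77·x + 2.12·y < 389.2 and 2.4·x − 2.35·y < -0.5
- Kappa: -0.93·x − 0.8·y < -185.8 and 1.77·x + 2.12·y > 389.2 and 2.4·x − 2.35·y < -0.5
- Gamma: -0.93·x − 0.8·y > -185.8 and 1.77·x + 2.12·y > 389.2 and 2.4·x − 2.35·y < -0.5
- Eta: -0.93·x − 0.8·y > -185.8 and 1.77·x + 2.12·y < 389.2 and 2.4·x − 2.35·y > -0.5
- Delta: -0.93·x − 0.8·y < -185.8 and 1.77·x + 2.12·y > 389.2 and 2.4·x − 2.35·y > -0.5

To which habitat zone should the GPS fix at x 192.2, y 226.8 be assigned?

Kappa

-0.93·192.2 − 0.8·226.8 = -360.186, which is < -185.8
1.77·192.2 + 2.12·226.8 = 821.010, which is > 389.2
2.4·192.2 − 2.35·226.8 = -71.700, which is < -0.5
This sign pattern matches Kappa.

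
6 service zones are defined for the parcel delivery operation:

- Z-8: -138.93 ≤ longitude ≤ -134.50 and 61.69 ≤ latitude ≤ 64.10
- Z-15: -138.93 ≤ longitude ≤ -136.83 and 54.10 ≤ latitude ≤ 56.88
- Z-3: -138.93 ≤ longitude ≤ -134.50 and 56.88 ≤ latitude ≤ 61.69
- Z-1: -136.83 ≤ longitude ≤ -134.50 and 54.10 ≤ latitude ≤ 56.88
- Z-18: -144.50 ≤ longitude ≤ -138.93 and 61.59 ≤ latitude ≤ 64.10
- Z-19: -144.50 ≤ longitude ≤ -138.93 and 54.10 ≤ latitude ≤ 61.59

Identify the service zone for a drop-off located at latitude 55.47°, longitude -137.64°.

Z-15

The point has longitude = -137.64 and latitude = 55.47.
Only Z-15 satisfies -138.93 ≤ longitude ≤ -136.83 and 54.10 ≤ latitude ≤ 56.88.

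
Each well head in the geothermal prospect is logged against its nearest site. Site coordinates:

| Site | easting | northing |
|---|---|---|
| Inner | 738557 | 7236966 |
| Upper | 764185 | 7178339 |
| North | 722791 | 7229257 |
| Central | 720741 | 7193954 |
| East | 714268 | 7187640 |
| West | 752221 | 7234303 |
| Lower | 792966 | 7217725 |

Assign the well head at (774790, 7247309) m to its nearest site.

Squared distances to each site:
Inner: 1419807938.000; Upper: 4869326925.000; North: 3029770705.000; Central: 5768050426.000; East: 7223302045.000; West: 678515797.000; Lower: 1205580032.000.
Minimum at West.

West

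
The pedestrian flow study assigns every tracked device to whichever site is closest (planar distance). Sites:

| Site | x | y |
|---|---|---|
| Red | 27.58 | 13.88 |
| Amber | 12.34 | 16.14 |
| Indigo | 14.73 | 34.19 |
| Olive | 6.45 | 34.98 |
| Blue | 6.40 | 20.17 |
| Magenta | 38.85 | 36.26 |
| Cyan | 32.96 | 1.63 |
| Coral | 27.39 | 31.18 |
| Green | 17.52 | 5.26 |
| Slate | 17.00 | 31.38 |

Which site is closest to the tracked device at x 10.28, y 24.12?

Blue

Squared distances to each site:
Red: 404.148; Amber: 67.924; Indigo: 121.207; Olive: 132.608; Blue: 30.657; Magenta: 963.624; Cyan: 1020.183; Coral: 342.596; Green: 408.117; Slate: 97.866.
Minimum at Blue.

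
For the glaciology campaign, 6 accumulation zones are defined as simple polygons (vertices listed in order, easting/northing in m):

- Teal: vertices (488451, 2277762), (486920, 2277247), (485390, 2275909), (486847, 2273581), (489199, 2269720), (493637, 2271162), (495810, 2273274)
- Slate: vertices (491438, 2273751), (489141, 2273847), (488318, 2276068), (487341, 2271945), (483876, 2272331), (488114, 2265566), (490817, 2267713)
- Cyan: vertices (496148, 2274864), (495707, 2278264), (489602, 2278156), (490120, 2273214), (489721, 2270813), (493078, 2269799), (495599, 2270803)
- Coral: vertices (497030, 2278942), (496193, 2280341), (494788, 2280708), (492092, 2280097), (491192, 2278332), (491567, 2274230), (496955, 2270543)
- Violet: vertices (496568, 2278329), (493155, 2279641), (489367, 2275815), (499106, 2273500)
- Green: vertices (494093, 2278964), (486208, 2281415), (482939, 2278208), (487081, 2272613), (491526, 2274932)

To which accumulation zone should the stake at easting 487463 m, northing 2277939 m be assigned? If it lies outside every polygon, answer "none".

Green

Cast a ray rightward from (487463, 2277939). For each polygon, the edges (by vertex number in listed order) whose endpoints lie on opposite sides of northing = 2277939, where each meets that height, and whether that is right or left of the point:
Teal: no edge straddles that height → 0 crossings.
Slate: no edge straddles that height → 0 crossings.
Cyan: 1–2 at easting≈495749.2 (right), 3–4 at easting≈489624.7 (right) → 2 crossings.
Coral: 5–6 at easting≈491227.9 (right), 7–1 at easting≈497021.0 (right) → 2 crossings.
Violet: 2–3 at easting≈491469.9 (right), 4–1 at easting≈496773.0 (right) → 2 crossings.
Green: 3–4 at easting≈483138.1 (left), 5–1 at easting≈493440.4 (right) → 1 crossing.
Only Green has an odd count, so the point is inside Green.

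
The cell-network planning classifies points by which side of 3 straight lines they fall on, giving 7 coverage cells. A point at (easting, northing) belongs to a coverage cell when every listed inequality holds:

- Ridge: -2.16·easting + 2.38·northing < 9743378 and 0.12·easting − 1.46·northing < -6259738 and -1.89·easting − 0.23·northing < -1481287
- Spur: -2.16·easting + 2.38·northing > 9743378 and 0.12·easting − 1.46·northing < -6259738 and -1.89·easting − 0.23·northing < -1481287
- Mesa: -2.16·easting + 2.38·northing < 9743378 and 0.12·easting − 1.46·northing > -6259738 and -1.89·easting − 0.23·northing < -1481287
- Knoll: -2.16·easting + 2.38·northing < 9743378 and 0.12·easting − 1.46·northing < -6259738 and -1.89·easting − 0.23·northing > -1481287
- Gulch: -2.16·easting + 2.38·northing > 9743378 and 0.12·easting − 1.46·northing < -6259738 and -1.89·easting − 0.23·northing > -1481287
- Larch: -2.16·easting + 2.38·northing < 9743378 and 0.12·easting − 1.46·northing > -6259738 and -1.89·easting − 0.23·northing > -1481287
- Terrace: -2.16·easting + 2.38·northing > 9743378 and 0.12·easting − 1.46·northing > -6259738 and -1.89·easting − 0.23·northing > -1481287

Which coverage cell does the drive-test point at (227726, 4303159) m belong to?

-2.16·227726 + 2.38·4303159 = 9749630.260, which is > 9743378
0.12·227726 − 1.46·4303159 = -6255285.020, which is > -6259738
-1.89·227726 − 0.23·4303159 = -1420128.710, which is > -1481287
This sign pattern matches Terrace.

Terrace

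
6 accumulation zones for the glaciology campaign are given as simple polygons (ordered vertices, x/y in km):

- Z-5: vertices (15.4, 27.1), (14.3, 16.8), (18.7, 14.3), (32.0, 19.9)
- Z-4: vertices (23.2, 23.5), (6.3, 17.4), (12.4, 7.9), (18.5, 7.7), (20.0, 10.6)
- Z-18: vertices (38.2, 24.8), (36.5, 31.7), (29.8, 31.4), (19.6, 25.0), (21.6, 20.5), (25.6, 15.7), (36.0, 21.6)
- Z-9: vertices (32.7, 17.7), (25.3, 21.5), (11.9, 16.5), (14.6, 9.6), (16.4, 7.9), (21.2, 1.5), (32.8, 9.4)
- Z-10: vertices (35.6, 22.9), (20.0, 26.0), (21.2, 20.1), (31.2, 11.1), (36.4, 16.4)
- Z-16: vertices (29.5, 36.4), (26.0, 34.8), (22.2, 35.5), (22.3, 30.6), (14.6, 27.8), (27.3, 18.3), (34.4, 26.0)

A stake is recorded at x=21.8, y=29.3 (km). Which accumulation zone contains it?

Cast a ray rightward from (21.8, 29.3). For each polygon, the edges (by vertex number in listed order) whose endpoints lie on opposite sides of y = 29.3, where each meets that height, and whether that is right or left of the point:
Z-5: no edge straddles that height → 0 crossings.
Z-4: no edge straddles that height → 0 crossings.
Z-18: 1–2 at x≈37.09 (right), 3–4 at x≈26.45 (right) → 2 crossings.
Z-9: no edge straddles that height → 0 crossings.
Z-10: no edge straddles that height → 0 crossings.
Z-16: 4–5 at x≈18.72 (left), 7–1 at x≈32.85 (right) → 1 crossing.
Only Z-16 has an odd count, so the point is inside Z-16.

Z-16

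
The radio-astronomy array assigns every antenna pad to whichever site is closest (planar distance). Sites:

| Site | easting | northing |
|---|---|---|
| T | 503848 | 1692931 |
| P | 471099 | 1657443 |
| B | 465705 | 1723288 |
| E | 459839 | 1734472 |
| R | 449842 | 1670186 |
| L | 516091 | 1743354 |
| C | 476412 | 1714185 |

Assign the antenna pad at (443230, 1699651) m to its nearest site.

R

Squared distances to each site:
T: 3719700324.000; P: 2558196425.000; B: 1063833394.000; E: 1488360922.000; R: 911904769.000; L: 7218677530.000; C: 1312282280.000.
Minimum at R.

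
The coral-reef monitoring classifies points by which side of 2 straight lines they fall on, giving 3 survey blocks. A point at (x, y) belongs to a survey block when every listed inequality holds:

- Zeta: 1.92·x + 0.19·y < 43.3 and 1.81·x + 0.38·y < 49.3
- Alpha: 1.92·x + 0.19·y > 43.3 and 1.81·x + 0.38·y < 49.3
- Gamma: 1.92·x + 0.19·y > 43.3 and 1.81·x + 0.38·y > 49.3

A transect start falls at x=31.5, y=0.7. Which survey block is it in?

Gamma

1.92·31.5 + 0.19·0.7 = 60.613, which is > 43.3
1.81·31.5 + 0.38·0.7 = 57.281, which is > 49.3
This sign pattern matches Gamma.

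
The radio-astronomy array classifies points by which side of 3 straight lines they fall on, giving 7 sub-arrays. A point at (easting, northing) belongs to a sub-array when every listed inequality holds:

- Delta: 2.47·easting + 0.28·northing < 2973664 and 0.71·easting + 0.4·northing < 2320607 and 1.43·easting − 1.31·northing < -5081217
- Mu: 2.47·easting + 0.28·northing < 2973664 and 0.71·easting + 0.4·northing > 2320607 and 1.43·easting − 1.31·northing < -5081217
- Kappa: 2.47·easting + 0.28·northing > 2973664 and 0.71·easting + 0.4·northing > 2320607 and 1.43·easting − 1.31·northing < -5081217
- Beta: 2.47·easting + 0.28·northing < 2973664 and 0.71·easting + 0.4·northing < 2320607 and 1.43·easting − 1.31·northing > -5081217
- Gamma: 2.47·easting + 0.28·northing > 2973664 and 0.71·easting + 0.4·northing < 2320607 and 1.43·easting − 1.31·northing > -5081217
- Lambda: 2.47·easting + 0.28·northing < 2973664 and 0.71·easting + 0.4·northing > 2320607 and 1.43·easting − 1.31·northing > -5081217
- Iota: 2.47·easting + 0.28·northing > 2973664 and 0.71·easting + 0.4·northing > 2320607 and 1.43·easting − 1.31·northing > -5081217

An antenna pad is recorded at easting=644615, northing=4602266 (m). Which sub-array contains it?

2.47·644615 + 0.28·4602266 = 2880833.530, which is < 2973664
0.71·644615 + 0.4·4602266 = 2298583.050, which is < 2320607
1.43·644615 − 1.31·4602266 = -5107169.010, which is < -5081217
This sign pattern matches Delta.

Delta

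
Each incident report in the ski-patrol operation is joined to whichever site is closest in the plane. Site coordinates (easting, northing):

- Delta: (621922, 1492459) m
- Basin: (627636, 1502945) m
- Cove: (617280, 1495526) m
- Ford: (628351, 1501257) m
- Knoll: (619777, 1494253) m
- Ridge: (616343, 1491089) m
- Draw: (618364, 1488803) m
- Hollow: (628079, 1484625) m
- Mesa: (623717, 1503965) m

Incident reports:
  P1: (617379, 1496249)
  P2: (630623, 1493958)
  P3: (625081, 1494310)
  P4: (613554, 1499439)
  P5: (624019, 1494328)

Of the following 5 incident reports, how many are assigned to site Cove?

P1 → Cove
P2 → Ford
P3 → Delta
P4 → Cove
P5 → Delta
2 of the 5 go to Cove.

2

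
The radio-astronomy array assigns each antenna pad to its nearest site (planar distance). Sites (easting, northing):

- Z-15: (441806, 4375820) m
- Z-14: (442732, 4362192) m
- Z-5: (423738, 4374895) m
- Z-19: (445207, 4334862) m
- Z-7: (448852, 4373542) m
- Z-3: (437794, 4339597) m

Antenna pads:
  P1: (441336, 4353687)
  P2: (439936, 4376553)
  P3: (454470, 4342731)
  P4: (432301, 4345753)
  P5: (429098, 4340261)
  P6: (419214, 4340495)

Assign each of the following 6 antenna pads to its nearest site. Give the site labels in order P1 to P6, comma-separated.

P1 → Z-14 (d²=74283841.00)
P2 → Z-15 (d²=4034189.00)
P3 → Z-19 (d²=147724330.00)
P4 → Z-3 (d²=68069385.00)
P5 → Z-3 (d²=76061312.00)
P6 → Z-3 (d²=346022804.00)

Z-14, Z-15, Z-19, Z-3, Z-3, Z-3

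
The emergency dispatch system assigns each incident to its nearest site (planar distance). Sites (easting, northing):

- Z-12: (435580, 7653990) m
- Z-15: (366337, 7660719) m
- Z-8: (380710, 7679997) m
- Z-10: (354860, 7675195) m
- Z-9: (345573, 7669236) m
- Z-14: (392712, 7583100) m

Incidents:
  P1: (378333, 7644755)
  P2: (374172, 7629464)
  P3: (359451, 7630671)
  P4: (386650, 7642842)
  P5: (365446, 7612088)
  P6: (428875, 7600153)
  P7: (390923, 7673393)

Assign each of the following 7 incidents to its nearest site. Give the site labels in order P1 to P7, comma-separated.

Z-15, Z-15, Z-15, Z-15, Z-14, Z-14, Z-8

P1 → Z-15 (d²=398753312.00)
P2 → Z-15 (d²=1038262250.00)
P3 → Z-15 (d²=950299300.00)
P4 → Z-15 (d²=732205098.00)
P5 → Z-14 (d²=1583738900.00)
P6 → Z-14 (d²=1598567378.00)
P7 → Z-8 (d²=147918185.00)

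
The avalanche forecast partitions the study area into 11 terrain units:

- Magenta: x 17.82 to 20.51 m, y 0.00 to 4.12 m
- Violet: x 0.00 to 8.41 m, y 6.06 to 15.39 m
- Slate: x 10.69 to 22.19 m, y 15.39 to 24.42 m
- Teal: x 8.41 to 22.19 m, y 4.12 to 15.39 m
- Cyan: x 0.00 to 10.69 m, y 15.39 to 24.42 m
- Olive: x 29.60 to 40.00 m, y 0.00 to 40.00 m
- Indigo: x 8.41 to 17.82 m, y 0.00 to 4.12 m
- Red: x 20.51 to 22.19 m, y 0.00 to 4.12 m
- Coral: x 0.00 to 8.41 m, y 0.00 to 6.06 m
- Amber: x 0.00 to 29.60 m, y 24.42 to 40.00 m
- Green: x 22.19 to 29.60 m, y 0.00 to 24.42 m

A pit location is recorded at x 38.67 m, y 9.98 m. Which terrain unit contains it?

Olive

The point has x = 38.67 and y = 9.98.
Only Olive satisfies 29.60 ≤ x ≤ 40.00 and 0.00 ≤ y ≤ 40.00.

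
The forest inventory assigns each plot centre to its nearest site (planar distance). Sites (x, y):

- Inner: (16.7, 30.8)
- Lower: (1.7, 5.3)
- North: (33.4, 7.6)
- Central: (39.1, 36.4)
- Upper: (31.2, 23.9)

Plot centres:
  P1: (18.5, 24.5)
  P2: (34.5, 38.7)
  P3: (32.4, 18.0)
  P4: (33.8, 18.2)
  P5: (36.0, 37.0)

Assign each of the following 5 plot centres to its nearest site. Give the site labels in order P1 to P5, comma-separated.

P1 → Inner (d²=42.93)
P2 → Central (d²=26.45)
P3 → Upper (d²=36.25)
P4 → Upper (d²=39.25)
P5 → Central (d²=9.97)

Inner, Central, Upper, Upper, Central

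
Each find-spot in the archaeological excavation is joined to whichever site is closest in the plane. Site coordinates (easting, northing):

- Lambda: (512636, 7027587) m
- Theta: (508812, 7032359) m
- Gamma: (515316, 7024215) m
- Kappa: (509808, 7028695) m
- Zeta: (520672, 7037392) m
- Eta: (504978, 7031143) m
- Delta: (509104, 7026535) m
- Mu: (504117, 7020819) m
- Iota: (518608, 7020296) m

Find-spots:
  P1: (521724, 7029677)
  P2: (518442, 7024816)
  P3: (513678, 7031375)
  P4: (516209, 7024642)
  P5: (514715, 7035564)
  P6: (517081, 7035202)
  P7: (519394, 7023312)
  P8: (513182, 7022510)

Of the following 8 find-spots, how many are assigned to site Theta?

P1 → Zeta
P2 → Gamma
P3 → Lambda
P4 → Gamma
P5 → Zeta
P6 → Zeta
P7 → Iota
P8 → Gamma
0 of the 8 go to Theta.

0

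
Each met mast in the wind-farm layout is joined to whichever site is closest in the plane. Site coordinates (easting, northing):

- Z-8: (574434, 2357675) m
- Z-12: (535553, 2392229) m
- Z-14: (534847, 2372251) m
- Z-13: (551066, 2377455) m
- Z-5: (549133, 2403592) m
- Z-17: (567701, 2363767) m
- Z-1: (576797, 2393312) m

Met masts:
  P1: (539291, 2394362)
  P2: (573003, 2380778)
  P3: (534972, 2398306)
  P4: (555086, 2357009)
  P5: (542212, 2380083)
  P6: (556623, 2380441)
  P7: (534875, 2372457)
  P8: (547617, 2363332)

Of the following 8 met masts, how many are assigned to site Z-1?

P1 → Z-12
P2 → Z-1
P3 → Z-12
P4 → Z-17
P5 → Z-13
P6 → Z-13
P7 → Z-14
P8 → Z-13
1 of the 8 goes to Z-1.

1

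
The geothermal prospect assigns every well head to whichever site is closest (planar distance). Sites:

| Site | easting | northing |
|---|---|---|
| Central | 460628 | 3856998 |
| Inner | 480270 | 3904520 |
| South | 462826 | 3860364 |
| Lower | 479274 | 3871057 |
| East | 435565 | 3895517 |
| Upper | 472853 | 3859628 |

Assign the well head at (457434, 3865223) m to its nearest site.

South

Squared distances to each site:
Central: 77852261.000; Inner: 2065737105.000; South: 52683545.000; Lower: 511021156.000; East: 1395979597.000; Upper: 269049586.000.
Minimum at South.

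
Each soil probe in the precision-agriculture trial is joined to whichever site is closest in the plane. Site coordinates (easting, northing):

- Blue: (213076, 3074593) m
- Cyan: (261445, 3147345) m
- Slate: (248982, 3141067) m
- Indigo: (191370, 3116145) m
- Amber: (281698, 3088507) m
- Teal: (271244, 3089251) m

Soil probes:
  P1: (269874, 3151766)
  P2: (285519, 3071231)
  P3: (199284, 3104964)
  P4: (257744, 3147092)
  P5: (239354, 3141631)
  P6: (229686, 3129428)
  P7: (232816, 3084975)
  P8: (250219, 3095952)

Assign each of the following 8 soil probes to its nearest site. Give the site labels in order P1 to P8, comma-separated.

Cyan, Amber, Indigo, Cyan, Slate, Slate, Blue, Teal

P1 → Cyan (d²=90593282.00)
P2 → Amber (d²=313060217.00)
P3 → Indigo (d²=187646157.00)
P4 → Cyan (d²=13761410.00)
P5 → Slate (d²=93016480.00)
P6 → Slate (d²=507801937.00)
P7 → Blue (d²=497453524.00)
P8 → Teal (d²=486954026.00)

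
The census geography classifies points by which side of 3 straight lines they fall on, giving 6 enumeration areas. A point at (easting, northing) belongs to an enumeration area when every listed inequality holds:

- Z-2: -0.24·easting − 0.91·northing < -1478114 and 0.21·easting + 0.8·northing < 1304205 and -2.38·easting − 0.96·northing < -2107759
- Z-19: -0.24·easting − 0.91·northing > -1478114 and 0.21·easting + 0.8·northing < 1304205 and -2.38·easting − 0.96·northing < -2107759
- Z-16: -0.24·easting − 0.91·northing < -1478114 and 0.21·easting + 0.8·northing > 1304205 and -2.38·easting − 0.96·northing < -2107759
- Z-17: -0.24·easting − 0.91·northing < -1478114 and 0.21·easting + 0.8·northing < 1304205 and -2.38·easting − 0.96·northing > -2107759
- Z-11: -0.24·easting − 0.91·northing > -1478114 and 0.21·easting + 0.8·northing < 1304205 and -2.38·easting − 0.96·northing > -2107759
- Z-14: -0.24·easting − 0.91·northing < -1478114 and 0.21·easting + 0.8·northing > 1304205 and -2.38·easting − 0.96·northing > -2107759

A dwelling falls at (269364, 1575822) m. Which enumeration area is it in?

Z-16

-0.24·269364 − 0.91·1575822 = -1498645.380, which is < -1478114
0.21·269364 + 0.8·1575822 = 1317224.040, which is > 1304205
-2.38·269364 − 0.96·1575822 = -2153875.440, which is < -2107759
This sign pattern matches Z-16.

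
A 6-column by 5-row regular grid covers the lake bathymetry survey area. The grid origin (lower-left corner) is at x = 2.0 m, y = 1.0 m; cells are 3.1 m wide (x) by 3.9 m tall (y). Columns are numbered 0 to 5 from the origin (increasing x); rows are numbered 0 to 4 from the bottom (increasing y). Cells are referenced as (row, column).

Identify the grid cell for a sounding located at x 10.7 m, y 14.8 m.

Column index: ⌊(10.7 − 2.0) / 3.1⌋ = ⌊2.806⌋ = 2
Row offset from origin: ⌊(14.8 − 1.0) / 3.9⌋ = ⌊3.538⌋ = 3 → row 3

(3, 2)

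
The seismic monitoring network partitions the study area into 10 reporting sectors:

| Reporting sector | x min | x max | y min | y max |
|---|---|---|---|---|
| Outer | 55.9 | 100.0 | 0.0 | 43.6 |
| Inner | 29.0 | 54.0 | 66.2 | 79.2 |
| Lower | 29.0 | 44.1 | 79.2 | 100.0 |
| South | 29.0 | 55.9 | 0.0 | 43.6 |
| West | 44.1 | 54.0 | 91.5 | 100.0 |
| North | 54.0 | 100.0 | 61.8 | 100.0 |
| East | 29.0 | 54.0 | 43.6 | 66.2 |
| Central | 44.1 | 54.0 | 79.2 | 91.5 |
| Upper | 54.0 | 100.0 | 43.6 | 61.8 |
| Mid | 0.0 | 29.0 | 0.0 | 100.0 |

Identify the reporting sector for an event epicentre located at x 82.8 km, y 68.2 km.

The point has x = 82.8 and y = 68.2.
Only North satisfies 54.0 ≤ x ≤ 100.0 and 61.8 ≤ y ≤ 100.0.

North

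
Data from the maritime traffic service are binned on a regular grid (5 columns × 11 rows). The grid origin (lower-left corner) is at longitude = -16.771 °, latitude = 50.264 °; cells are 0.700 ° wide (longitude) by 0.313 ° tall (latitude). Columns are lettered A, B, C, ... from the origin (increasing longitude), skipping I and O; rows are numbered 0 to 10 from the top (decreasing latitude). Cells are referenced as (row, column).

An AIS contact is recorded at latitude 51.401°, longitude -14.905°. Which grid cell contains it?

(7, C)

Column index: ⌊(-14.905 − -16.771) / 0.700⌋ = ⌊2.666⌋ = 2 → column C
Row offset from origin: ⌊(51.401 − 50.264) / 0.313⌋ = ⌊3.633⌋ = 3 → row 7 (counted from top)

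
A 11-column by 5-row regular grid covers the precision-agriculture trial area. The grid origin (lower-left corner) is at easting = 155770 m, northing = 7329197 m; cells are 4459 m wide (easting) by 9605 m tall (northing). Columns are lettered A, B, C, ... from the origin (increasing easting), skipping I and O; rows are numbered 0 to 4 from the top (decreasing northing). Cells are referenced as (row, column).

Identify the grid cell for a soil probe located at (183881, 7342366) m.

(3, G)

Column index: ⌊(183881 − 155770) / 4459⌋ = ⌊6.304⌋ = 6 → column G
Row offset from origin: ⌊(7342366 − 7329197) / 9605⌋ = ⌊1.371⌋ = 1 → row 3 (counted from top)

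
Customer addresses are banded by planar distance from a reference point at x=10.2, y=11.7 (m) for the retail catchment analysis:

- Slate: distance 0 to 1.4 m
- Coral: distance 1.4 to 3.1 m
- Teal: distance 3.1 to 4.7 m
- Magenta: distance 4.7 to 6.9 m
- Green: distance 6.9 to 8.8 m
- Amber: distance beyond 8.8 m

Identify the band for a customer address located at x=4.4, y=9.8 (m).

Magenta

Distance = √((4.4−10.2)² + (9.8−11.7)²) = √(33.640 + 3.610) = 6.103 m.
4.7 ≤ 6.103 < 6.9 → Magenta.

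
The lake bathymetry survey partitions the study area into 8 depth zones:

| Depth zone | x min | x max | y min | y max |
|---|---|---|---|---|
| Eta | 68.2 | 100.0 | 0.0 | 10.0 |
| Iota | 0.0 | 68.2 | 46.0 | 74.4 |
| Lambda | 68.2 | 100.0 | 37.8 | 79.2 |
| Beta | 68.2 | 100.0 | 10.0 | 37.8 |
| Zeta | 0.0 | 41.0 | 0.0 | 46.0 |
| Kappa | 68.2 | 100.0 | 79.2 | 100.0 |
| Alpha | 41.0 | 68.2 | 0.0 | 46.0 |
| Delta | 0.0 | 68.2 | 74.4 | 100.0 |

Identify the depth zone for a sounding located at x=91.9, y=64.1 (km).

The point has x = 91.9 and y = 64.1.
Only Lambda satisfies 68.2 ≤ x ≤ 100.0 and 37.8 ≤ y ≤ 79.2.

Lambda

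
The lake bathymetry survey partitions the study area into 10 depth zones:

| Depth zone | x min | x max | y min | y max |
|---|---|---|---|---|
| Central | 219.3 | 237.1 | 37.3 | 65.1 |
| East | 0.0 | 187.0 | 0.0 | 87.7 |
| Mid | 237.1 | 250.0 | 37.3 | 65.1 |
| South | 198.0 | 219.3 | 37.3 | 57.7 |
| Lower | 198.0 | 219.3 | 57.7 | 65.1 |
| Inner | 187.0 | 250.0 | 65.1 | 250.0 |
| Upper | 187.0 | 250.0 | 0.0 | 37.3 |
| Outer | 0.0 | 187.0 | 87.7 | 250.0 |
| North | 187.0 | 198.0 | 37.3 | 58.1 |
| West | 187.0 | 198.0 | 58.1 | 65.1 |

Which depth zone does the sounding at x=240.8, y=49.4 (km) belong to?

Mid

The point has x = 240.8 and y = 49.4.
Only Mid satisfies 237.1 ≤ x ≤ 250.0 and 37.3 ≤ y ≤ 65.1.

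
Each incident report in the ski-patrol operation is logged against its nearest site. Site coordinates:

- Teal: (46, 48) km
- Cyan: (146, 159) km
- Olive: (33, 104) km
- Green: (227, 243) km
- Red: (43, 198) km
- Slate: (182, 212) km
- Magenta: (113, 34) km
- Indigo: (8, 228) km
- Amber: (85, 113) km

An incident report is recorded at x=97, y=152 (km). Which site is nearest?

Amber

Squared distances to each site:
Teal: 13417.000; Cyan: 2450.000; Olive: 6400.000; Green: 25181.000; Red: 5032.000; Slate: 10825.000; Magenta: 14180.000; Indigo: 13697.000; Amber: 1665.000.
Minimum at Amber.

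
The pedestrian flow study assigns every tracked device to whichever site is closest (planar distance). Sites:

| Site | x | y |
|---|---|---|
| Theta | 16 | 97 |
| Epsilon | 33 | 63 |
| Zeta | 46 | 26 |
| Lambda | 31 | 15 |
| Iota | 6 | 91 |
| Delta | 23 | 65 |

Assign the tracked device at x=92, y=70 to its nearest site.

Epsilon

Squared distances to each site:
Theta: 6505.000; Epsilon: 3530.000; Zeta: 4052.000; Lambda: 6746.000; Iota: 7837.000; Delta: 4786.000.
Minimum at Epsilon.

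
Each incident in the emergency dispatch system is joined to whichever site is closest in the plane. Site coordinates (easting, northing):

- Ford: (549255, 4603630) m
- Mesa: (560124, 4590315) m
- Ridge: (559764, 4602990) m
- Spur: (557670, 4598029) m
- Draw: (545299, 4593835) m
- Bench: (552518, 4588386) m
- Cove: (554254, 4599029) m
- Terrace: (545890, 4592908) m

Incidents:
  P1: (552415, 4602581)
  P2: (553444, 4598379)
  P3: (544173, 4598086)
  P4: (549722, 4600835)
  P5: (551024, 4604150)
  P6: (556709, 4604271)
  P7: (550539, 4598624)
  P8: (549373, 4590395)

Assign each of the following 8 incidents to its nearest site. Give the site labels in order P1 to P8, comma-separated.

P1 → Ford (d²=11086001.00)
P2 → Cove (d²=1078600.00)
P3 → Draw (d²=19338877.00)
P4 → Ford (d²=8030114.00)
P5 → Ford (d²=3399761.00)
P6 → Ridge (d²=10973986.00)
P7 → Cove (d²=13965250.00)
P8 → Bench (d²=13927106.00)

Ford, Cove, Draw, Ford, Ford, Ridge, Cove, Bench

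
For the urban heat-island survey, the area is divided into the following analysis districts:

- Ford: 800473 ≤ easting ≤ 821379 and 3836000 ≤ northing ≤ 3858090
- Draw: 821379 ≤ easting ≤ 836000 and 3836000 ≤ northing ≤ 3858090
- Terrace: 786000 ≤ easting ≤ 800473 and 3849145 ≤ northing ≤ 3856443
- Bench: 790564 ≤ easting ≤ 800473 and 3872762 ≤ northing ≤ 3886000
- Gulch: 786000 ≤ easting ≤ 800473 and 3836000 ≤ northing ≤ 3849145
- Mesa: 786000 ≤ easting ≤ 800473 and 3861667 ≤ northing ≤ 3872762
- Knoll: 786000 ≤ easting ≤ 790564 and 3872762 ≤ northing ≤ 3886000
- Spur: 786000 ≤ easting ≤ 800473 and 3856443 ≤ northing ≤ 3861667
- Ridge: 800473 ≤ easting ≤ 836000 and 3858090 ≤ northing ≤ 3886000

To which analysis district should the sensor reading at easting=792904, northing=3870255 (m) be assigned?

Mesa

The point has easting = 792904 and northing = 3870255.
Only Mesa satisfies 786000 ≤ easting ≤ 800473 and 3861667 ≤ northing ≤ 3872762.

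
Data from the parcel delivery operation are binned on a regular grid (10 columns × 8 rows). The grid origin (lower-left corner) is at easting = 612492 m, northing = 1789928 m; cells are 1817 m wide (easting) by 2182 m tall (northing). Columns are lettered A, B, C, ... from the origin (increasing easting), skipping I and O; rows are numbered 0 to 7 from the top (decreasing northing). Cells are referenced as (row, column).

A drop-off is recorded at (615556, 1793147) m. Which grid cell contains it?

Column index: ⌊(615556 − 612492) / 1817⌋ = ⌊1.686⌋ = 1 → column B
Row offset from origin: ⌊(1793147 − 1789928) / 2182⌋ = ⌊1.475⌋ = 1 → row 6 (counted from top)

(6, B)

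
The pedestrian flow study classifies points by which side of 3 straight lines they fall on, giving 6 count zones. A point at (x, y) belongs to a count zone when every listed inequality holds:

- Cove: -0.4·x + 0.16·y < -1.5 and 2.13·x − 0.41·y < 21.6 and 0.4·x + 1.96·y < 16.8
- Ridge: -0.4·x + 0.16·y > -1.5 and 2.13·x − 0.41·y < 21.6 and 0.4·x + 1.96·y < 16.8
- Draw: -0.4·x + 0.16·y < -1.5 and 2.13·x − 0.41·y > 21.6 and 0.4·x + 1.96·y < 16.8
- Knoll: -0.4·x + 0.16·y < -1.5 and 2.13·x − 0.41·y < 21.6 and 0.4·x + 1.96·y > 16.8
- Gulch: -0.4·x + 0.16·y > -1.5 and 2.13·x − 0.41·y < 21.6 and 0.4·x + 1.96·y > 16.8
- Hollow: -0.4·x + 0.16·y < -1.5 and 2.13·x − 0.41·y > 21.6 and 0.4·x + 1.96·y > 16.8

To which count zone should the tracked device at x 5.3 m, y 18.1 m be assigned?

-0.4·5.3 + 0.16·18.1 = 0.776, which is > -1.5
2.13·5.3 − 0.41·18.1 = 3.868, which is < 21.6
0.4·5.3 + 1.96·18.1 = 37.596, which is > 16.8
This sign pattern matches Gulch.

Gulch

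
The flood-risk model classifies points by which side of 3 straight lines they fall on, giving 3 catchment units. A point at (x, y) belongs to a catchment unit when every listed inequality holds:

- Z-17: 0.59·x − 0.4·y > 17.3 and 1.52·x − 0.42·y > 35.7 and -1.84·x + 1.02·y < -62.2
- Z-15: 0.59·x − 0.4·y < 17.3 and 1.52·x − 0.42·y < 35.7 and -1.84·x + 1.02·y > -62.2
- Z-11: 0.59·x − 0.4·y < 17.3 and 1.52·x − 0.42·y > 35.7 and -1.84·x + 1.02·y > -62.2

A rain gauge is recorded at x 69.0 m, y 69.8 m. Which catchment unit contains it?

Z-11

0.59·69.0 − 0.4·69.8 = 12.790, which is < 17.3
1.52·69.0 − 0.42·69.8 = 75.564, which is > 35.7
-1.84·69.0 + 1.02·69.8 = -55.764, which is > -62.2
This sign pattern matches Z-11.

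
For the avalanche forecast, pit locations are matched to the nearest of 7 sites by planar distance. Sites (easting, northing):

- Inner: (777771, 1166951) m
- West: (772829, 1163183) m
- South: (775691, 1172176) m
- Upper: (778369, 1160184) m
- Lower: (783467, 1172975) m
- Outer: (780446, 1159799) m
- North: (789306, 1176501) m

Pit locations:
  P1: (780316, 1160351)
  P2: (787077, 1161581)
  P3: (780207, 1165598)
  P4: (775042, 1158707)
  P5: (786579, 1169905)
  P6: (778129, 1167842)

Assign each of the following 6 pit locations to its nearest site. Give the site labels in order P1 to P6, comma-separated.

P1 → Outer (d²=321604.00)
P2 → Outer (d²=47145685.00)
P3 → Inner (d²=7764705.00)
P4 → Upper (d²=13250458.00)
P5 → Lower (d²=19109444.00)
P6 → Inner (d²=922045.00)

Outer, Outer, Inner, Upper, Lower, Inner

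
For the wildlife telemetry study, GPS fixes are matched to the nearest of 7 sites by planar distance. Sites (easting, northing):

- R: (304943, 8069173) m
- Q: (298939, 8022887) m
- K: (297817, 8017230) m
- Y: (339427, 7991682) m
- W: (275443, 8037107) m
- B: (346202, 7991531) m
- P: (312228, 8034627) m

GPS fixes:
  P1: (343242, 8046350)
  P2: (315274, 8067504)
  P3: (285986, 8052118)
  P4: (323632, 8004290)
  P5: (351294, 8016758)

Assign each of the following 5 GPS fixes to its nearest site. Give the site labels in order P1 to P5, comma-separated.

P1 → P (d²=1099296925.00)
P2 → R (d²=109515122.00)
P3 → W (d²=336484970.00)
P4 → Y (d²=408443689.00)
P5 → B (d²=662329993.00)

P, R, W, Y, B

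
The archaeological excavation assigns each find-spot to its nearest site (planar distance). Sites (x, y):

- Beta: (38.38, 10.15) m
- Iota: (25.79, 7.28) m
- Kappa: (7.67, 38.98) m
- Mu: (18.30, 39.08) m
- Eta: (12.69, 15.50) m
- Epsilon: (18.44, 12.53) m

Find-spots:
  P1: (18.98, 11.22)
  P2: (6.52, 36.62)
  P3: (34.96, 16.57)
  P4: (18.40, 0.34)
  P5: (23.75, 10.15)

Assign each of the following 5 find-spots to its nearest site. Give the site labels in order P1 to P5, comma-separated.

Epsilon, Kappa, Beta, Iota, Iota

P1 → Epsilon (d²=2.01)
P2 → Kappa (d²=6.89)
P3 → Beta (d²=52.91)
P4 → Iota (d²=102.78)
P5 → Iota (d²=12.40)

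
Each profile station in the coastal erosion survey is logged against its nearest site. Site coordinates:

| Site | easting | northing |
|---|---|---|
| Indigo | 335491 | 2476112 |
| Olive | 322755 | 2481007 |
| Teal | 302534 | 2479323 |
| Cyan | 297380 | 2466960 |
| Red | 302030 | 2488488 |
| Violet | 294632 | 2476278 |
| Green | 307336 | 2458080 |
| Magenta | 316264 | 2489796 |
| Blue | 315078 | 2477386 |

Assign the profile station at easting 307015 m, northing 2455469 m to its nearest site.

Squared distances to each site:
Indigo: 1237016025.000; Olive: 899937044.000; Teal: 589092677.000; Cyan: 224876306.000; Red: 1115104586.000; Violet: 586353170.000; Green: 6920362.000; Magenta: 1263886930.000; Blue: 545366858.000.
Minimum at Green.

Green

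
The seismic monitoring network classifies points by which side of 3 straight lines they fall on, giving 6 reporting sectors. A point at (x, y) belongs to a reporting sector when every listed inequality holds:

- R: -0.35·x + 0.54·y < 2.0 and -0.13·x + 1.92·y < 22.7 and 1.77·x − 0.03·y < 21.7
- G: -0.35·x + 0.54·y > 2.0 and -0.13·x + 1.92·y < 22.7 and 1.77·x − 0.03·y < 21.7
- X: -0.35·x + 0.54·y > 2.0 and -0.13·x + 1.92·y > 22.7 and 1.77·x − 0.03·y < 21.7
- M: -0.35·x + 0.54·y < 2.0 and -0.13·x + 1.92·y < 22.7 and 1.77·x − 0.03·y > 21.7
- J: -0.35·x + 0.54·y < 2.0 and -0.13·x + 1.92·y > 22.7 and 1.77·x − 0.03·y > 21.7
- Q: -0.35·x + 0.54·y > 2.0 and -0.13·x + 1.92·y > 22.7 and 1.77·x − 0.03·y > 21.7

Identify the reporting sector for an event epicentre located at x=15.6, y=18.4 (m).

-0.35·15.6 + 0.54·18.4 = 4.476, which is > 2.0
-0.13·15.6 + 1.92·18.4 = 33.300, which is > 22.7
1.77·15.6 − 0.03·18.4 = 27.060, which is > 21.7
This sign pattern matches Q.

Q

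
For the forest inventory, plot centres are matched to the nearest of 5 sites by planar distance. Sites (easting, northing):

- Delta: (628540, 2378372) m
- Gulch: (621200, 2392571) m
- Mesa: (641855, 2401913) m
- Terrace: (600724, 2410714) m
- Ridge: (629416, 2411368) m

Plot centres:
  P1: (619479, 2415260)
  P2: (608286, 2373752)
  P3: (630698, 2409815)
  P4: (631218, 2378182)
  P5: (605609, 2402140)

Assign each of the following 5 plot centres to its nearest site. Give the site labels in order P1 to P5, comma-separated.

P1 → Ridge (d²=113891633.00)
P2 → Delta (d²=431568916.00)
P3 → Ridge (d²=4055333.00)
P4 → Delta (d²=7207784.00)
P5 → Terrace (d²=97376701.00)

Ridge, Delta, Ridge, Delta, Terrace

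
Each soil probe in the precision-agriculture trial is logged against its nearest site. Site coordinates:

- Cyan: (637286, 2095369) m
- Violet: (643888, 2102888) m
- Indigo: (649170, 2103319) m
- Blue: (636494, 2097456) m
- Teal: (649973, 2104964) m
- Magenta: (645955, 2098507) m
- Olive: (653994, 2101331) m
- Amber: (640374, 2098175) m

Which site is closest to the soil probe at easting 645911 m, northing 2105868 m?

Violet

Squared distances to each site:
Cyan: 184619626.000; Violet: 12972929.000; Indigo: 17118482.000; Blue: 159441633.000; Teal: 17317060.000; Magenta: 54186257.000; Olive: 85919258.000; Amber: 89840618.000.
Minimum at Violet.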